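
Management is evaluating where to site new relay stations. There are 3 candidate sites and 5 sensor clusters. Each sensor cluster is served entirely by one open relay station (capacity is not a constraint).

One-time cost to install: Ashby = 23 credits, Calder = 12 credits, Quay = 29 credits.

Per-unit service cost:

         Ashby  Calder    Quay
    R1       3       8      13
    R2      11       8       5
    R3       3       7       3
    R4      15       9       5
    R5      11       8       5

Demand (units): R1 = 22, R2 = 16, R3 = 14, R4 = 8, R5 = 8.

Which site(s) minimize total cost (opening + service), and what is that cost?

Open Ashby and Quay; minimum total cost 320.

For any fixed open set, each sensor cluster goes to its cheapest open site; total = fixed + service.
{Ashby, Quay}: R1→Ashby 3·22=66, R2→Quay 5·16=80, R3→Ashby 3·14=42, R4→Quay 5·8=40, R5→Quay 5·8=40. Service 268; fixed 52; total 320.
{Ashby, Calder, Quay}: service 268 + fixed 64 = 332
{Ashby, Calder}: service 372 + fixed 35 = 407
{Calder}: service 538 + fixed 12 = 550
No other subset beats 320.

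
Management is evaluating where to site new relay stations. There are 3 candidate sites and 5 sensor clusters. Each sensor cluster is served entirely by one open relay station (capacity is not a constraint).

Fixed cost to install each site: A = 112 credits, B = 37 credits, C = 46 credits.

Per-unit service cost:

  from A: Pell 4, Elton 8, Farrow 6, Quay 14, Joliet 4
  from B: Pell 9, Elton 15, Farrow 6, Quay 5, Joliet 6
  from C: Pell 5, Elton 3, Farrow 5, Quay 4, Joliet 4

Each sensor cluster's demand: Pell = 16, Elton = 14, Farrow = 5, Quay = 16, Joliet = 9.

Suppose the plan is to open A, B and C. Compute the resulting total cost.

Each sensor cluster is assigned to its cheapest site among the open ones.
{A, B, C}: Pell→A 4·16=64, Elton→C 3·14=42, Farrow→C 5·5=25, Quay→C 4·16=64, Joliet→A 4·9=36. Service 231; fixed 195; total 426.

Total cost: 426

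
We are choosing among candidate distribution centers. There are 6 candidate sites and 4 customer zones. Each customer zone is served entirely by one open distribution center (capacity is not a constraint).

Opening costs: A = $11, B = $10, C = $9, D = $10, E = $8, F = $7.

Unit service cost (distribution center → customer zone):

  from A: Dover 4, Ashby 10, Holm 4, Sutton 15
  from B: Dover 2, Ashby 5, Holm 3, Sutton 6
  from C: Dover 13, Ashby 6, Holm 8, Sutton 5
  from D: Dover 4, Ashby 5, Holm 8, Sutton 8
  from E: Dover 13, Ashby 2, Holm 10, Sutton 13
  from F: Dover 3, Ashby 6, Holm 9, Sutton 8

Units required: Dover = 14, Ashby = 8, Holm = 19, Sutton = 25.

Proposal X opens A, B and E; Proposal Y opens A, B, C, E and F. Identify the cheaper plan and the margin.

Proposal X: {A, B, E}: Dover→B 2·14=28, Ashby→E 2·8=16, Holm→B 3·19=57, Sutton→B 6·25=150. Service 251; fixed 29; total 280.
Proposal Y: {A, B, C, E, F}: Dover→B 2·14=28, Ashby→E 2·8=16, Holm→B 3·19=57, Sutton→C 5·25=125. Service 226; fixed 45; total 271.
Difference: |280 − 271| = 9.

Proposal Y is cheaper by 9.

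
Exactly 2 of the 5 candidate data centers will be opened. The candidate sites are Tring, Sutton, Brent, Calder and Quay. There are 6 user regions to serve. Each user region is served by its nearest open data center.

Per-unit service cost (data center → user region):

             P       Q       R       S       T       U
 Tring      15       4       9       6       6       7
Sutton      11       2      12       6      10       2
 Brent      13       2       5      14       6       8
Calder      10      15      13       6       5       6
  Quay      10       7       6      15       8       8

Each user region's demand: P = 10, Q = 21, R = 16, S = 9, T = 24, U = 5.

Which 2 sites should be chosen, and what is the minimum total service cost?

Choose Brent and Calder; total service cost 426.

With exactly 2 open, each user region uses its cheapest among the chosen.
{Brent, Calder}: P→Calder 10·10=100, Q→Brent 2·21=42, R→Brent 5·16=80, S→Calder 6·9=54, T→Calder 5·24=120, U→Calder 6·5=30. Service cost 426.
{Sutton, Brent}: service cost 440
{Tring, Brent}: service cost 485
Among all 10 size-2 choices, {Brent, Calder} is lowest.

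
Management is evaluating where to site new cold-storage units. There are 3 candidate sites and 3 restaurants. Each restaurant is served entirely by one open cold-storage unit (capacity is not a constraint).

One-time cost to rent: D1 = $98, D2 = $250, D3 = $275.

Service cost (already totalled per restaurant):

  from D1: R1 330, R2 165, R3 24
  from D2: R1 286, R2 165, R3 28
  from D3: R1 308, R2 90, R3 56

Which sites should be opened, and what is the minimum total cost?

Open D1 only; minimum total cost 617.

For any fixed open set, each restaurant goes to its cheapest open site; total = fixed + service.
{D1}: R1→D1 330, R2→D1 165, R3→D1 24. Service 519; fixed 98; total 617.
{D2}: service 479 + fixed 250 = 729
{D3}: service 454 + fixed 275 = 729
{D1, D2, D3}: R1→D2 286, R2→D3 90, R3→D1 24. Service 400; fixed 623; total 1023.
(All 7 nonempty subsets were checked; D1 only is lowest.)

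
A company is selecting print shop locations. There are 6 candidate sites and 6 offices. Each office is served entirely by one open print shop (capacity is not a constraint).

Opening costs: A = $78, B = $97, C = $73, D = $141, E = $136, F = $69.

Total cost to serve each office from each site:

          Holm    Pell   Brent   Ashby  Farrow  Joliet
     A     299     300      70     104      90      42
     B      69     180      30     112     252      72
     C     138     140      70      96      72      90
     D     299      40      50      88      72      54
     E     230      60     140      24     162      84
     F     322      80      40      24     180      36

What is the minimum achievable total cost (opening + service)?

Minimum total cost: 532

For any fixed open set, each office goes to its cheapest open site; total = fixed + service.
{C, F}: Holm→C 138, Pell→F 80, Brent→F 40, Ashby→F 24, Farrow→C 72, Joliet→F 36. Service 390; fixed 142; total 532.
{B, C, F}: service 311 + fixed 239 = 550
{A, B, F}: service 329 + fixed 244 = 573
{A, B, C, D, E, F}: Holm→B 69, Pell→D 40, Brent→B 30, Ashby→E 24, Farrow→C 72, Joliet→F 36. Service 271; fixed 594; total 865.
No other subset beats 532.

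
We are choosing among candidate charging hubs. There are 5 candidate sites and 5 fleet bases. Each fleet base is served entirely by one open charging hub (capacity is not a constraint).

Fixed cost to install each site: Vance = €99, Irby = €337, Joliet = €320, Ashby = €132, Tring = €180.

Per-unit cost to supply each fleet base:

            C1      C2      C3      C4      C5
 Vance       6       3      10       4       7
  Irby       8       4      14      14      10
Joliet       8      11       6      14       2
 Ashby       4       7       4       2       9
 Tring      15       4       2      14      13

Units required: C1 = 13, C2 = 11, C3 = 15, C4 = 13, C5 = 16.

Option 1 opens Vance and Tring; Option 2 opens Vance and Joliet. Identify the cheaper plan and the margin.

Option 1 is cheaper by 120.

Option 1: {Vance, Tring}: C1→Vance 6·13=78, C2→Vance 3·11=33, C3→Tring 2·15=30, C4→Vance 4·13=52, C5→Vance 7·16=112. Service 305; fixed 279; total 584.
Option 2: {Vance, Joliet}: C1→Vance 6·13=78, C2→Vance 3·11=33, C3→Joliet 6·15=90, C4→Vance 4·13=52, C5→Joliet 2·16=32. Service 285; fixed 419; total 704.
Difference: |584 − 704| = 120.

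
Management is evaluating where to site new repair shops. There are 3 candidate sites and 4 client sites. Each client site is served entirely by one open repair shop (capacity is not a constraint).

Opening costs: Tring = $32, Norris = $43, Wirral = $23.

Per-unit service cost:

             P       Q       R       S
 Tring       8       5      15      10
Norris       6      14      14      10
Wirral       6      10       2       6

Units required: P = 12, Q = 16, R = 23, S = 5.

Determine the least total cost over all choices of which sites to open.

Minimum total cost: 283

For any fixed open set, each client site goes to its cheapest open site; total = fixed + service.
{Tring, Wirral}: P→Wirral 6·12=72, Q→Tring 5·16=80, R→Wirral 2·23=46, S→Wirral 6·5=30. Service 228; fixed 55; total 283.
{Tring, Norris, Wirral}: P→Norris 6·12=72, Q→Tring 5·16=80, R→Wirral 2·23=46, S→Wirral 6·5=30. Service 228; fixed 98; total 326.
{Wirral}: service 308 + fixed 23 = 331
No other subset beats 283.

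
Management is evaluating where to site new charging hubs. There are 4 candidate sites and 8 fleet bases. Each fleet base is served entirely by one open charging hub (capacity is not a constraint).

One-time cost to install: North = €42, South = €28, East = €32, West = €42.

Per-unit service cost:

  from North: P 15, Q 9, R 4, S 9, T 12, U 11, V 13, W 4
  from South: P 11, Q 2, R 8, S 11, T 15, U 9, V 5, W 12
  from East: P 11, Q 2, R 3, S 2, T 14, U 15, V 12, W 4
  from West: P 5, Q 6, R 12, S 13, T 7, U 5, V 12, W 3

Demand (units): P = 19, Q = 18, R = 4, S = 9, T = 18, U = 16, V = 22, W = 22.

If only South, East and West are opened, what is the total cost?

Each fleet base is assigned to its cheapest site among the open ones.
{South, East, West}: P→West 5·19=95, Q→South 2·18=36, R→East 3·4=12, S→East 2·9=18, T→West 7·18=126, U→West 5·16=80, V→South 5·22=110, W→West 3·22=66. Service 543; fixed 102; total 645.

Total cost: 645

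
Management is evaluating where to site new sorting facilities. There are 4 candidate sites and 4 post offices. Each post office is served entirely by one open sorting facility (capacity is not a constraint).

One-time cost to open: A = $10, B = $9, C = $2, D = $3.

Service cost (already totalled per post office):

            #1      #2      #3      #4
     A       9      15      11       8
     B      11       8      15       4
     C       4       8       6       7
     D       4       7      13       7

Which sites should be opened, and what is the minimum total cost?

Open C only; minimum total cost 27.

For any fixed open set, each post office goes to its cheapest open site; total = fixed + service.
{C}: #1→C 4, #2→C 8, #3→C 6, #4→C 7. Service 25; fixed 2; total 27.
{C, D}: #1→C 4, #2→D 7, #3→C 6, #4→C 7. Service 24; fixed 5; total 29.
{B, C}: service 22 + fixed 11 = 33
{A, B, C, D}: #1→C 4, #2→D 7, #3→C 6, #4→B 4. Service 21; fixed 24; total 45.
No other subset beats 27.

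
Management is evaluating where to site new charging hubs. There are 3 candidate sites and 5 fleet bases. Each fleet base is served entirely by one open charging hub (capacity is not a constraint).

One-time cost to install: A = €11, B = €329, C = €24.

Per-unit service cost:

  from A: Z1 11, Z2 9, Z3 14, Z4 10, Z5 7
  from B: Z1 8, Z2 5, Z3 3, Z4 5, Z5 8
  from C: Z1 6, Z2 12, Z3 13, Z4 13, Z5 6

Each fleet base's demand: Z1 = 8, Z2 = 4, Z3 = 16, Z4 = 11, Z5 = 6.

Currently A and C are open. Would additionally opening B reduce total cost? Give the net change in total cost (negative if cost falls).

Current service cost with {A, C}: 438.
Adding B: each fleet base re-picks its cheapest; new service cost 207, saving 231.
Extra fixed cost: 329. Net change = 329 − 231 = 98.
(Totals: 473 → 571.)

No — net change +98 (cost rises by 98).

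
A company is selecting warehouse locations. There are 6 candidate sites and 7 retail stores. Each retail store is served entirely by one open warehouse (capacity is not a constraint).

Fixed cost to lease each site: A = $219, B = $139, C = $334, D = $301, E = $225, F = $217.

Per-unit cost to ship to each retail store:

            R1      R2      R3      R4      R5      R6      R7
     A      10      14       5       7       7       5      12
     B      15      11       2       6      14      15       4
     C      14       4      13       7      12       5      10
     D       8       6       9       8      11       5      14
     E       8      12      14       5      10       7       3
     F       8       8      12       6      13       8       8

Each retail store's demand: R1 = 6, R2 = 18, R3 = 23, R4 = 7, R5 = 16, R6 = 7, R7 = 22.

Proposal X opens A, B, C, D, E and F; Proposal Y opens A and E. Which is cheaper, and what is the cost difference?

Proposal Y is cheaper by 778.

Proposal X: {A, B, C, D, E, F}: R1→D 8·6=48, R2→C 4·18=72, R3→B 2·23=46, R4→E 5·7=35, R5→A 7·16=112, R6→A 5·7=35, R7→E 3·22=66. Service 414; fixed 1435; total 1849.
Proposal Y: {A, E}: R1→E 8·6=48, R2→E 12·18=216, R3→A 5·23=115, R4→E 5·7=35, R5→A 7·16=112, R6→A 5·7=35, R7→E 3·22=66. Service 627; fixed 444; total 1071.
Difference: |1849 − 1071| = 778.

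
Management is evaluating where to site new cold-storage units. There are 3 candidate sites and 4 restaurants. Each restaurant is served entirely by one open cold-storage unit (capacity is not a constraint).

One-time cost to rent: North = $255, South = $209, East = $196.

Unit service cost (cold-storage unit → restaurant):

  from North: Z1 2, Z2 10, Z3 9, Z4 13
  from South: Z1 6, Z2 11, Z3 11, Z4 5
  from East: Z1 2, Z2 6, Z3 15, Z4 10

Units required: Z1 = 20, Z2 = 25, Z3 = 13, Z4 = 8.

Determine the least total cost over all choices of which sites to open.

Minimum total cost: 661

For any fixed open set, each restaurant goes to its cheapest open site; total = fixed + service.
{East}: Z1→East 2·20=40, Z2→East 6·25=150, Z3→East 15·13=195, Z4→East 10·8=80. Service 465; fixed 196; total 661.
{North}: Z1→North 2·20=40, Z2→North 10·25=250, Z3→North 9·13=117, Z4→North 13·8=104. Service 511; fixed 255; total 766.
{South, East}: service 373 + fixed 405 = 778
{North, South, East}: Z1→North 2·20=40, Z2→East 6·25=150, Z3→North 9·13=117, Z4→South 5·8=40. Service 347; fixed 660; total 1007.
No other subset beats 661.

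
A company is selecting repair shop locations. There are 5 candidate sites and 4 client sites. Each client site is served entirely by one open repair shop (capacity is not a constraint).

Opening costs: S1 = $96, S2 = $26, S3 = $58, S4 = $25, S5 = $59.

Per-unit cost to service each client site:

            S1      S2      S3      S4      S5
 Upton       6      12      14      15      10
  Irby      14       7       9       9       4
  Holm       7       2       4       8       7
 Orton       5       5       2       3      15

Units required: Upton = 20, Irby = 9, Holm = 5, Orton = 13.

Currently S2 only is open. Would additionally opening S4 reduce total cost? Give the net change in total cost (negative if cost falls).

Yes — net change −1 (cost falls by 1).

Current service cost with {S2}: 378.
Adding S4: each client site re-picks its cheapest; new service cost 352, saving 26.
Extra fixed cost: 25. Net change = 25 − 26 = -1.
(Totals: 404 → 403.)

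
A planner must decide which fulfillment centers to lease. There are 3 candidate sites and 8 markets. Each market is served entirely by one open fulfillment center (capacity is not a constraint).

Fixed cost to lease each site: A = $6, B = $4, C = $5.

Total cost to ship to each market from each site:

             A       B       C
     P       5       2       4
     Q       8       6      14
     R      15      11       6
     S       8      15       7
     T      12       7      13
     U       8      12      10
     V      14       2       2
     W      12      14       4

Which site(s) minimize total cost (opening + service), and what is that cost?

For any fixed open set, each market goes to its cheapest open site; total = fixed + service.
{B, C}: P→B 2, Q→B 6, R→C 6, S→C 7, T→B 7, U→C 10, V→B 2, W→C 4. Service 44; fixed 9; total 53.
{A, B, C}: service 42 + fixed 15 = 57
{A, C}: service 51 + fixed 11 = 62
{B}: service 69 + fixed 4 = 73
(All 7 nonempty subsets were checked; B and C is lowest.)

Open B and C; minimum total cost 53.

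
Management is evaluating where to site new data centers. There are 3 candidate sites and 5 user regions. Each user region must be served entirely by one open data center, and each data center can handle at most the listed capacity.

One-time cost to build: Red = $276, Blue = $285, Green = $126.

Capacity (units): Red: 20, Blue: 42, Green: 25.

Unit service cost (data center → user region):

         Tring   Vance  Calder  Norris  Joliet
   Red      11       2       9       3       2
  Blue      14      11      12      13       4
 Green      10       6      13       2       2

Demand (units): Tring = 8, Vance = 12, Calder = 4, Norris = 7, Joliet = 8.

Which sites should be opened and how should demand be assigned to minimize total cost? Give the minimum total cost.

Open {Red, Green}: Tring→Green 10·8=80, Vance→Red 2·12=24, Calder→Red 9·4=36, Norris→Green 2·7=14, Joliet→Green 2·8=16.
Loads: Red carries 16/20, Green carries 23/25. Service 170; fixed 402; total 572.
Next best feasible plan costs 588.

Minimum total cost: 572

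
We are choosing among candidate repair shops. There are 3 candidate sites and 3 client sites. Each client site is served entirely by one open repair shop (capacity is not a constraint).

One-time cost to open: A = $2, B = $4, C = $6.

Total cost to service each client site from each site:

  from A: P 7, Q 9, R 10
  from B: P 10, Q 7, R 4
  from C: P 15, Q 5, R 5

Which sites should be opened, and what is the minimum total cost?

For any fixed open set, each client site goes to its cheapest open site; total = fixed + service.
{A, B}: P→A 7, Q→B 7, R→B 4. Service 18; fixed 6; total 24.
{A, C}: service 17 + fixed 8 = 25
{B}: P→B 10, Q→B 7, R→B 4. Service 21; fixed 4; total 25.
{A, B, C}: P→A 7, Q→C 5, R→B 4. Service 16; fixed 12; total 28.
No other subset beats 24.

Open A and B; minimum total cost 24.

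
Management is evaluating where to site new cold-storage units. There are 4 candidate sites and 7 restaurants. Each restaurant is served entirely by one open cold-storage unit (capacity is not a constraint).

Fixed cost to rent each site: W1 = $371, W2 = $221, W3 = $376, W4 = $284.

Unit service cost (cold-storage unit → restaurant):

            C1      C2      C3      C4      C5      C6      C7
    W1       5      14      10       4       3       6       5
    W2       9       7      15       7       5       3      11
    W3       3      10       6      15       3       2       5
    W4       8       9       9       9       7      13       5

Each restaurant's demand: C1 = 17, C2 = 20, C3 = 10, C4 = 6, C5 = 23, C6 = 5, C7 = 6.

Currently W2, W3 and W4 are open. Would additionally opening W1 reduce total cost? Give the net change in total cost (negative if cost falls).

No — net change +353 (cost rises by 353).

Current service cost with {W2, W3, W4}: 402.
Adding W1: each restaurant re-picks its cheapest; new service cost 384, saving 18.
Extra fixed cost: 371. Net change = 371 − 18 = 353.
(Totals: 1283 → 1636.)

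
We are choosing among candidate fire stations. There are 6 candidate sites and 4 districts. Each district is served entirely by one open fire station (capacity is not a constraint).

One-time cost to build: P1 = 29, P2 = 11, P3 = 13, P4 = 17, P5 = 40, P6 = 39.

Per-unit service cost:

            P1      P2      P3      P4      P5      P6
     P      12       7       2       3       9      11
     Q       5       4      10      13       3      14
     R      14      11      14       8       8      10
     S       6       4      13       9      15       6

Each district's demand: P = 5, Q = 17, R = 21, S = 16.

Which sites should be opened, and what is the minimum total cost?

For any fixed open set, each district goes to its cheapest open site; total = fixed + service.
{P2, P4}: P→P4 3·5=15, Q→P2 4·17=68, R→P4 8·21=168, S→P2 4·16=64. Service 315; fixed 28; total 343.
{P2, P3, P4}: service 310 + fixed 41 = 351
{P2, P3, P5}: service 293 + fixed 64 = 357
{P1, P2, P3, P4, P5, P6}: P→P3 2·5=10, Q→P5 3·17=51, R→P4 8·21=168, S→P2 4·16=64. Service 293; fixed 149; total 442.
No other subset beats 343.

Open P2 and P4; minimum total cost 343.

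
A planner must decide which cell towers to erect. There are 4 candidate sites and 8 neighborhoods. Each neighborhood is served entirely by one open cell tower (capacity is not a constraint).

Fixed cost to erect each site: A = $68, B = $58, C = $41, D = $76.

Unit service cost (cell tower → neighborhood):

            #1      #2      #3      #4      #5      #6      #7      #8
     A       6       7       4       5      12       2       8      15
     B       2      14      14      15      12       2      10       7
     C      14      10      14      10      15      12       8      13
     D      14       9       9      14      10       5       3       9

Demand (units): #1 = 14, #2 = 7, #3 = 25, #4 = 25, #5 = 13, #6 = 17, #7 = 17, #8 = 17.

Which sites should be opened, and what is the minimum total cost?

For any fixed open set, each neighborhood goes to its cheapest open site; total = fixed + service.
{A, B, D}: #1→B 2·14=28, #2→A 7·7=49, #3→A 4·25=100, #4→A 5·25=125, #5→D 10·13=130, #6→A 2·17=34, #7→D 3·17=51, #8→B 7·17=119. Service 636; fixed 202; total 838.
{A, D}: service 726 + fixed 144 = 870
{A, B}: #1→B 2·14=28, #2→A 7·7=49, #3→A 4·25=100, #4→A 5·25=125, #5→A 12·13=156, #6→A 2·17=34, #7→A 8·17=136, #8→B 7·17=119. Service 747; fixed 126; total 873.
{A, B, C, D}: #1→B 2·14=28, #2→A 7·7=49, #3→A 4·25=100, #4→A 5·25=125, #5→D 10·13=130, #6→A 2·17=34, #7→D 3·17=51, #8→B 7·17=119. Service 636; fixed 243; total 879.
No other subset beats 838.

Open A, B and D; minimum total cost 838.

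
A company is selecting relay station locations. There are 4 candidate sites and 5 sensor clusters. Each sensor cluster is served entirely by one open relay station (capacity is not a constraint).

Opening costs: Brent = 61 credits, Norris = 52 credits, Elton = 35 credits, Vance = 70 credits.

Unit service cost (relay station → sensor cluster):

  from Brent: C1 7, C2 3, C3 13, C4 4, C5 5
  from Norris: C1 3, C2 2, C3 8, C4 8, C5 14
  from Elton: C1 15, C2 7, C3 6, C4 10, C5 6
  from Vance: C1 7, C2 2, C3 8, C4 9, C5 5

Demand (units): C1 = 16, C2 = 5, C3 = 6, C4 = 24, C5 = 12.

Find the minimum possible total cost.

Minimum total cost: 375

For any fixed open set, each sensor cluster goes to its cheapest open site; total = fixed + service.
{Brent, Norris}: C1→Norris 3·16=48, C2→Norris 2·5=10, C3→Norris 8·6=48, C4→Brent 4·24=96, C5→Brent 5·12=60. Service 262; fixed 113; total 375.
{Brent, Norris, Elton}: C1→Norris 3·16=48, C2→Norris 2·5=10, C3→Elton 6·6=36, C4→Brent 4·24=96, C5→Brent 5·12=60. Service 250; fixed 148; total 398.
{Brent, Elton}: C1→Brent 7·16=112, C2→Brent 3·5=15, C3→Elton 6·6=36, C4→Brent 4·24=96, C5→Brent 5·12=60. Service 319; fixed 96; total 415.
{Brent, Norris, Elton, Vance}: C1→Norris 3·16=48, C2→Norris 2·5=10, C3→Elton 6·6=36, C4→Brent 4·24=96, C5→Brent 5·12=60. Service 250; fixed 218; total 468.
No other subset beats 375.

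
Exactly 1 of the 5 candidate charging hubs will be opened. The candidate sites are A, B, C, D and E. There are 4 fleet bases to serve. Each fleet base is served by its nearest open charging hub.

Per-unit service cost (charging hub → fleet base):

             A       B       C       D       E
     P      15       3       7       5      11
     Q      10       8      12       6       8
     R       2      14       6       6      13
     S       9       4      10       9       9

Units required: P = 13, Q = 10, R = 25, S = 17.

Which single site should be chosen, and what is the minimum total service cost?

Choose D only; total service cost 428.

With exactly 1 open, each fleet base uses its cheapest among the chosen.
{D}: P→D 5·13=65, Q→D 6·10=60, R→D 6·25=150, S→D 9·17=153. Service cost 428.
{A}: service cost 498
{C}: service cost 531
Among all 5 size-1 choices, {D} is lowest.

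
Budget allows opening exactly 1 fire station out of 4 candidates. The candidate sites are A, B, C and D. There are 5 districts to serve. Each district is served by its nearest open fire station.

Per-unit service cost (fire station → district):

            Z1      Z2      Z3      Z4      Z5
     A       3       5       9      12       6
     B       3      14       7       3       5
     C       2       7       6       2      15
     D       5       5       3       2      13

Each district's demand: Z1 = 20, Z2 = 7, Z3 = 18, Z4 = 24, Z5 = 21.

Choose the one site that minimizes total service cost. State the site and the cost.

Choose B only; total service cost 461.

With exactly 1 open, each district uses its cheapest among the chosen.
{B}: Z1→B 3·20=60, Z2→B 14·7=98, Z3→B 7·18=126, Z4→B 3·24=72, Z5→B 5·21=105. Service cost 461.
{D}: service cost 510
{C}: service cost 560
Among all 4 size-1 choices, {B} is lowest.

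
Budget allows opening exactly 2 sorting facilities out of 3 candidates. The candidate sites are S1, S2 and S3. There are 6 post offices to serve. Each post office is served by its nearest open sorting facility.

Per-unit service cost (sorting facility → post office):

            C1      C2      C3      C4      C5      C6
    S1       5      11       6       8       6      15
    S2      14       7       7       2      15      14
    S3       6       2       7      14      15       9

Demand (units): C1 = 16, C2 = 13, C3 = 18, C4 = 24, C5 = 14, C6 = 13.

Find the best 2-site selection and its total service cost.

Choose S1 and S2; total service cost 593.

With exactly 2 open, each post office uses its cheapest among the chosen.
{S1, S2}: C1→S1 5·16=80, C2→S2 7·13=91, C3→S1 6·18=108, C4→S2 2·24=48, C5→S1 6·14=84, C6→S2 14·13=182. Service cost 593.
{S1, S3}: service cost 607
{S2, S3}: service cost 623
Among all 3 size-2 choices, {S1, S2} is lowest.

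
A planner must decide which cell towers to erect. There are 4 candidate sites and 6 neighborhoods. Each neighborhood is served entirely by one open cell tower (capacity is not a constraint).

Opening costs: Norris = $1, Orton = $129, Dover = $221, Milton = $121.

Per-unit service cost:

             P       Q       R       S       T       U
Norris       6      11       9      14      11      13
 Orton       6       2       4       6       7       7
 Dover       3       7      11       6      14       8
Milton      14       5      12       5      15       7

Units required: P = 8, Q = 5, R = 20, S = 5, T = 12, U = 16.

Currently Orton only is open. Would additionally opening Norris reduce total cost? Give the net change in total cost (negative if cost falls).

No — net change +1 (cost rises by 1).

Current service cost with {Orton}: 364.
Adding Norris: each neighborhood re-picks its cheapest; new service cost 364, saving 0.
Extra fixed cost: 1. Net change = 1 − 0 = 1.
(Totals: 493 → 494.)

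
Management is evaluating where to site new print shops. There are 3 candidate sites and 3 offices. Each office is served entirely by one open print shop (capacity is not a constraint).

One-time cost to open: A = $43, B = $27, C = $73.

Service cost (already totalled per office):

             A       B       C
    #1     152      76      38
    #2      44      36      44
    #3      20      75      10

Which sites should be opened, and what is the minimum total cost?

Open C only; minimum total cost 165.

For any fixed open set, each office goes to its cheapest open site; total = fixed + service.
{C}: #1→C 38, #2→C 44, #3→C 10. Service 92; fixed 73; total 165.
{B, C}: #1→C 38, #2→B 36, #3→C 10. Service 84; fixed 100; total 184.
{A, B}: #1→B 76, #2→B 36, #3→A 20. Service 132; fixed 70; total 202.
{A, B, C}: #1→C 38, #2→B 36, #3→C 10. Service 84; fixed 143; total 227.
No other subset beats 165.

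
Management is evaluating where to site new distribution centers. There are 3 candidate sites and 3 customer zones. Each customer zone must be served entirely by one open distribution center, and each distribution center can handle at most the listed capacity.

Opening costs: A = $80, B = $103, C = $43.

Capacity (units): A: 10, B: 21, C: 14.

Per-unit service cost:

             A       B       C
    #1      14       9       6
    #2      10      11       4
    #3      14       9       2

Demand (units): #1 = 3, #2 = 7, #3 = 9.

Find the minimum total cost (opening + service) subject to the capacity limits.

Minimum total cost: 229

Open {A, C}: #1→C 6·3=18, #2→A 10·7=70, #3→C 2·9=18.
Loads: A carries 7/10, C carries 12/14. Service 106; fixed 123; total 229.
Next best feasible plan costs 253.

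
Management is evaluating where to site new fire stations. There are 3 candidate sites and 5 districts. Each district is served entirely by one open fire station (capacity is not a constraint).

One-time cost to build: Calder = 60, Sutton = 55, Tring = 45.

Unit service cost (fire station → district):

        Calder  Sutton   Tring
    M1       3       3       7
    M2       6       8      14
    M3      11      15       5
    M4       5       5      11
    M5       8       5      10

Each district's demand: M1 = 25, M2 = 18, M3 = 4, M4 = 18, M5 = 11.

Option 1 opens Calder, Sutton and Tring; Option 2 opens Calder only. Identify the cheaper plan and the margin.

Option 2 is cheaper by 43.

Option 1: {Calder, Sutton, Tring}: M1→Calder 3·25=75, M2→Calder 6·18=108, M3→Tring 5·4=20, M4→Calder 5·18=90, M5→Sutton 5·11=55. Service 348; fixed 160; total 508.
Option 2: {Calder}: M1→Calder 3·25=75, M2→Calder 6·18=108, M3→Calder 11·4=44, M4→Calder 5·18=90, M5→Calder 8·11=88. Service 405; fixed 60; total 465.
Difference: |508 − 465| = 43.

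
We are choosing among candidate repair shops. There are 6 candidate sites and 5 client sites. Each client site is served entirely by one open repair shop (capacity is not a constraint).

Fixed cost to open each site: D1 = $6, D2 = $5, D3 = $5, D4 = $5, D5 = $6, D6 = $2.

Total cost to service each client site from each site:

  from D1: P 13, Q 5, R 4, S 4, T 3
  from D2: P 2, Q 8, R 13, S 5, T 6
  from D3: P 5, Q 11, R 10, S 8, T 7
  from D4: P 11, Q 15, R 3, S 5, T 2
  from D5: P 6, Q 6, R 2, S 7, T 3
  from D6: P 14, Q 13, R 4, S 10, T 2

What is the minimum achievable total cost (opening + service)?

Minimum total cost: 28

For any fixed open set, each client site goes to its cheapest open site; total = fixed + service.
{D2, D6}: P→D2 2, Q→D2 8, R→D6 4, S→D2 5, T→D6 2. Service 21; fixed 7; total 28.
{D1, D2}: P→D2 2, Q→D1 5, R→D1 4, S→D1 4, T→D1 3. Service 18; fixed 11; total 29.
{D2, D5}: P→D2 2, Q→D5 6, R→D5 2, S→D2 5, T→D5 3. Service 18; fixed 11; total 29.
{D1, D2, D3, D4, D5, D6}: service 15 + fixed 29 = 44
No other subset beats 28.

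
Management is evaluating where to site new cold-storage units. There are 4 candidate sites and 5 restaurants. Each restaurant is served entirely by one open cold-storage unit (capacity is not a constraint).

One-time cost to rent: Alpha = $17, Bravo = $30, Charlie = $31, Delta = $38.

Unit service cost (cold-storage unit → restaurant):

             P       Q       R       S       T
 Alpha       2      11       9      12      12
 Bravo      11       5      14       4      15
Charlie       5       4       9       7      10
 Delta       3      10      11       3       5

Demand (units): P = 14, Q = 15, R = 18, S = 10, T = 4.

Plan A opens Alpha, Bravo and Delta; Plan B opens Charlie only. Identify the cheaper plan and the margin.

Plan A: {Alpha, Bravo, Delta}: P→Alpha 2·14=28, Q→Bravo 5·15=75, R→Alpha 9·18=162, S→Delta 3·10=30, T→Delta 5·4=20. Service 315; fixed 85; total 400.
Plan B: {Charlie}: P→Charlie 5·14=70, Q→Charlie 4·15=60, R→Charlie 9·18=162, S→Charlie 7·10=70, T→Charlie 10·4=40. Service 402; fixed 31; total 433.
Difference: |400 − 433| = 33.

Plan A is cheaper by 33.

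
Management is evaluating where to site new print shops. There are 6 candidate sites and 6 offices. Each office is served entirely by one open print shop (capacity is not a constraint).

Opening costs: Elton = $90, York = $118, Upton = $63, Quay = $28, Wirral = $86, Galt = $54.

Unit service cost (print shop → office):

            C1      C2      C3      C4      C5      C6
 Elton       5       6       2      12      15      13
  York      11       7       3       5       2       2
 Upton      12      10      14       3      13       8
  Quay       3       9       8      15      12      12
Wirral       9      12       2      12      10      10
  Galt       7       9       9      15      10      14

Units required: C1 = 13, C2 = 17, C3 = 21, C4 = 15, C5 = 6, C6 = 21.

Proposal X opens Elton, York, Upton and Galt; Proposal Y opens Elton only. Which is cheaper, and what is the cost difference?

Proposal X: {Elton, York, Upton, Galt}: C1→Elton 5·13=65, C2→Elton 6·17=102, C3→Elton 2·21=42, C4→Upton 3·15=45, C5→York 2·6=12, C6→York 2·21=42. Service 308; fixed 325; total 633.
Proposal Y: {Elton}: C1→Elton 5·13=65, C2→Elton 6·17=102, C3→Elton 2·21=42, C4→Elton 12·15=180, C5→Elton 15·6=90, C6→Elton 13·21=273. Service 752; fixed 90; total 842.
Difference: |633 − 842| = 209.

Proposal X is cheaper by 209.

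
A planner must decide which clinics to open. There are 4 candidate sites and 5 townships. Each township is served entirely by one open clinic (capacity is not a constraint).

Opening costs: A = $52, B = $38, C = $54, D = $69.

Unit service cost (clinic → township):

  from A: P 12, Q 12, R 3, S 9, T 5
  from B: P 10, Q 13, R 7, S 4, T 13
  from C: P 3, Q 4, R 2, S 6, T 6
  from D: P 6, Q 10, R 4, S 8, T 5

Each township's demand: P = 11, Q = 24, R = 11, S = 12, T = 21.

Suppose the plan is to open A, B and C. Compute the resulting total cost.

Total cost: 448

Each township is assigned to its cheapest site among the open ones.
{A, B, C}: P→C 3·11=33, Q→C 4·24=96, R→C 2·11=22, S→B 4·12=48, T→A 5·21=105. Service 304; fixed 144; total 448.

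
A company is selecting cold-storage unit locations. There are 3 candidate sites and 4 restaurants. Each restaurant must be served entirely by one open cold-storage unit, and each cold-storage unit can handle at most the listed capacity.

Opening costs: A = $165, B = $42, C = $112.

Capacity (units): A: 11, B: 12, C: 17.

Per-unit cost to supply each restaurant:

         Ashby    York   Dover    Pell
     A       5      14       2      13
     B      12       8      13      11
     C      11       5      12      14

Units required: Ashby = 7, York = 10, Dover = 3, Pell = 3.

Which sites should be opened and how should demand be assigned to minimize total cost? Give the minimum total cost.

Minimum total cost: 353

Open {B, C}: Ashby→C 11·7=77, York→C 5·10=50, Dover→B 13·3=39, Pell→B 11·3=33.
Loads: B carries 6/12, C carries 17/17. Service 199; fixed 154; total 353.
Next best feasible plan costs 357.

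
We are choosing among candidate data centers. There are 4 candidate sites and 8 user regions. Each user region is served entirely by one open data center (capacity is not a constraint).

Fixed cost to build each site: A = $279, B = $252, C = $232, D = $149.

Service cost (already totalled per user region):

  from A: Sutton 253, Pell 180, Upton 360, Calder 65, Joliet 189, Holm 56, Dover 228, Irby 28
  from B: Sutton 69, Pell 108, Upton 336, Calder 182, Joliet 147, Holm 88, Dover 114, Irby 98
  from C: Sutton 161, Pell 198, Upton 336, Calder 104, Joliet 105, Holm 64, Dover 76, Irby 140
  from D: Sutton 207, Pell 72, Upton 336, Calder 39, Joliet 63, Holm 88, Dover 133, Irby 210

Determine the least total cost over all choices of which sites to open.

For any fixed open set, each user region goes to its cheapest open site; total = fixed + service.
{B, D}: Sutton→B 69, Pell→D 72, Upton→B 336, Calder→D 39, Joliet→D 63, Holm→B 88, Dover→B 114, Irby→B 98. Service 879; fixed 401; total 1280.
{D}: service 1148 + fixed 149 = 1297
{C, D}: Sutton→C 161, Pell→D 72, Upton→C 336, Calder→D 39, Joliet→D 63, Holm→C 64, Dover→C 76, Irby→C 140. Service 951; fixed 381; total 1332.
{A, B, C, D}: Sutton→B 69, Pell→D 72, Upton→B 336, Calder→D 39, Joliet→D 63, Holm→A 56, Dover→C 76, Irby→A 28. Service 739; fixed 912; total 1651.
No other subset beats 1280.

Minimum total cost: 1280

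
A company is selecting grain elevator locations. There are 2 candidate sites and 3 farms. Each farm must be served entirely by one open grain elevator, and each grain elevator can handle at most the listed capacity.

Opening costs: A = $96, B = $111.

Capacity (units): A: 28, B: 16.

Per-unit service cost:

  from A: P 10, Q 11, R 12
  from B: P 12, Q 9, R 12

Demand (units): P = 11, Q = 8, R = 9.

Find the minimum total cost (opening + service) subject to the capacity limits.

Minimum total cost: 402

Open {A}: P→A 10·11=110, Q→A 11·8=88, R→A 12·9=108.
Loads: A carries 28/28. Service 306; fixed 96; total 402.
Next best feasible plan costs 497.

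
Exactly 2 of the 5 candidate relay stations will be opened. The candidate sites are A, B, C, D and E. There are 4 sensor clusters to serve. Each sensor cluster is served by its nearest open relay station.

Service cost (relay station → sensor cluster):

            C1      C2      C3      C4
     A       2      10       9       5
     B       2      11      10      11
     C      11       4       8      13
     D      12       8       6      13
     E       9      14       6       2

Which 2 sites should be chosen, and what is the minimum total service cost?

With exactly 2 open, each sensor cluster uses its cheapest among the chosen.
{A, C}: C1→A 2, C2→C 4, C3→C 8, C4→A 5. Service cost 19.
{A, E}: service cost 20
{A, D}: service cost 21
Among all 10 size-2 choices, {A, C} is lowest.

Choose A and C; total service cost 19.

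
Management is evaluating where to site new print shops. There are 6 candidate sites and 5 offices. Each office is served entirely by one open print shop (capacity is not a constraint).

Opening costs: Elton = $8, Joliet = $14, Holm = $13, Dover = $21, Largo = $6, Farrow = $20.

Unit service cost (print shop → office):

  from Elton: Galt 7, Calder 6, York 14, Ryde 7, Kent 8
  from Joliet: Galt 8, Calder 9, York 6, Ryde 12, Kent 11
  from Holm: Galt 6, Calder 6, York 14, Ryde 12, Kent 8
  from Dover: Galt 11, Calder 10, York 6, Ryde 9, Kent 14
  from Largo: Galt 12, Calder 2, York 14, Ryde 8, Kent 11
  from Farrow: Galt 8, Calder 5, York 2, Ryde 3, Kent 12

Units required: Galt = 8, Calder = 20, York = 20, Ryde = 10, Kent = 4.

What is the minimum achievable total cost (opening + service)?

For any fixed open set, each office goes to its cheapest open site; total = fixed + service.
{Holm, Largo, Farrow}: Galt→Holm 6·8=48, Calder→Largo 2·20=40, York→Farrow 2·20=40, Ryde→Farrow 3·10=30, Kent→Holm 8·4=32. Service 190; fixed 39; total 229.
{Elton, Largo, Farrow}: Galt→Elton 7·8=56, Calder→Largo 2·20=40, York→Farrow 2·20=40, Ryde→Farrow 3·10=30, Kent→Elton 8·4=32. Service 198; fixed 34; total 232.
{Elton, Holm, Largo, Farrow}: Galt→Holm 6·8=48, Calder→Largo 2·20=40, York→Farrow 2·20=40, Ryde→Farrow 3·10=30, Kent→Elton 8·4=32. Service 190; fixed 47; total 237.
{Elton, Joliet, Holm, Dover, Largo, Farrow}: Galt→Holm 6·8=48, Calder→Largo 2·20=40, York→Farrow 2·20=40, Ryde→Farrow 3·10=30, Kent→Elton 8·4=32. Service 190; fixed 82; total 272.
No other subset beats 229.

Minimum total cost: 229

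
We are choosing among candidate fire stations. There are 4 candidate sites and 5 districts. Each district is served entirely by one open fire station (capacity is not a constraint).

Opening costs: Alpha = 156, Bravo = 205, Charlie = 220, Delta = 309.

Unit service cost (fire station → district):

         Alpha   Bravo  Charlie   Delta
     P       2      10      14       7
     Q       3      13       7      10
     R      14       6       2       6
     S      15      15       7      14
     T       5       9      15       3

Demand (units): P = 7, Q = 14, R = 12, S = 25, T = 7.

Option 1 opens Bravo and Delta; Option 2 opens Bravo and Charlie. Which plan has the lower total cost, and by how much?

Option 1: {Bravo, Delta}: P→Delta 7·7=49, Q→Delta 10·14=140, R→Bravo 6·12=72, S→Delta 14·25=350, T→Delta 3·7=21. Service 632; fixed 514; total 1146.
Option 2: {Bravo, Charlie}: P→Bravo 10·7=70, Q→Charlie 7·14=98, R→Charlie 2·12=24, S→Charlie 7·25=175, T→Bravo 9·7=63. Service 430; fixed 425; total 855.
Difference: |1146 − 855| = 291.

Option 2 is cheaper by 291.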